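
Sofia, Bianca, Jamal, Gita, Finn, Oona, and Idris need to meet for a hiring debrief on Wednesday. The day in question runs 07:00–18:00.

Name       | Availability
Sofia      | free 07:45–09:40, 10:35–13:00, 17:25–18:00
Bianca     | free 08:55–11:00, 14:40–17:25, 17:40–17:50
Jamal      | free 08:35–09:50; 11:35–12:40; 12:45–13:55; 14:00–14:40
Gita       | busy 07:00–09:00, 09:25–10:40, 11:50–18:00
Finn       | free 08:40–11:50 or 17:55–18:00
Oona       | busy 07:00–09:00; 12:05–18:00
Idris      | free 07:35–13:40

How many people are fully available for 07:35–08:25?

1

Sofia free: 07:45-09:40, 10:35-13:00, 17:25-18:00.
Bianca free: 08:55-11:00, 14:40-17:25, 17:40-17:50.
Jamal free: 08:35-09:50, 11:35-12:40, 12:45-13:55, 14:00-14:40.
Gita free: 09:00-09:25, 10:40-11:50 (invert busy blocks within the working day).
Finn free: 08:40-11:50, 17:55-18:00.
Oona free: 09:00-12:05 (invert busy blocks within the working day).
Idris free: 07:35-13:40.
Idris can make the full 07:35-08:25 slot — that's 1.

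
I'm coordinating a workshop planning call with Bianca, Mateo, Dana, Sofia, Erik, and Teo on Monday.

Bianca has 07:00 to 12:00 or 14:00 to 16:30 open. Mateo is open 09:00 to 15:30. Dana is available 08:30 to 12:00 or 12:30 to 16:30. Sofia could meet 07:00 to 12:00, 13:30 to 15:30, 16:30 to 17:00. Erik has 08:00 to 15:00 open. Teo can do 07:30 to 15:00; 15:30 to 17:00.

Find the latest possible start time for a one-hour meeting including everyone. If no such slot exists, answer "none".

14:00

Bianca ∩ Mateo: 09:00-12:00, 14:00-15:30.
Bianca ∩ Mateo ∩ Dana: 09:00-12:00, 14:00-15:30.
Bianca ∩ Mateo ∩ Dana ∩ Sofia: 09:00-12:00, 14:00-15:30.
Bianca ∩ Mateo ∩ Dana ∩ Sofia ∩ Erik: 09:00-12:00, 14:00-15:00.
Bianca ∩ Mateo ∩ Dana ∩ Sofia ∩ Erik ∩ Teo: 09:00-12:00, 14:00-15:00.
The last common window of at least 60 minutes is 14:00-15:00; a 60-minute meeting can start as late as 14:00 and still end by 15:00.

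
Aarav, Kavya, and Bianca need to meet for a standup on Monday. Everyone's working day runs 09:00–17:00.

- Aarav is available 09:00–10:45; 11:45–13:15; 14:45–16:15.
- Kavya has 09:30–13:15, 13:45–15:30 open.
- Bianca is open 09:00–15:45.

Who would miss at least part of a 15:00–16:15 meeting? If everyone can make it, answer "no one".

Aarav: free for 15:00-16:15. Kavya: not fully free for 15:00-16:15. Bianca: not fully free for 15:00-16:15.

Bianca, Kavya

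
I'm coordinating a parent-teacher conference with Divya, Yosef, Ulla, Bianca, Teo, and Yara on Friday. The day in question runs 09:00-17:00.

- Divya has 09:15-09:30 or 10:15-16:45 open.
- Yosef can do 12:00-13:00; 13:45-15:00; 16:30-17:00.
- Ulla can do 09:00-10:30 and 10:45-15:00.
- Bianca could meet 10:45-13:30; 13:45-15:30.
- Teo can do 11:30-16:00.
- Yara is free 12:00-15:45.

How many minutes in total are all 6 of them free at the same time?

135

Divya ∩ Yosef: 12:00-13:00, 13:45-15:00, 16:30-16:45.
Divya ∩ Yosef ∩ Ulla: 12:00-13:00, 13:45-15:00.
Divya ∩ Yosef ∩ Ulla ∩ Bianca: 12:00-13:00, 13:45-15:00.
Divya ∩ Yosef ∩ Ulla ∩ Bianca ∩ Teo: 12:00-13:00, 13:45-15:00.
Divya ∩ Yosef ∩ Ulla ∩ Bianca ∩ Teo ∩ Yara: 12:00-13:00, 13:45-15:00.
Summing the common windows: 60 + 75 = 135 minutes.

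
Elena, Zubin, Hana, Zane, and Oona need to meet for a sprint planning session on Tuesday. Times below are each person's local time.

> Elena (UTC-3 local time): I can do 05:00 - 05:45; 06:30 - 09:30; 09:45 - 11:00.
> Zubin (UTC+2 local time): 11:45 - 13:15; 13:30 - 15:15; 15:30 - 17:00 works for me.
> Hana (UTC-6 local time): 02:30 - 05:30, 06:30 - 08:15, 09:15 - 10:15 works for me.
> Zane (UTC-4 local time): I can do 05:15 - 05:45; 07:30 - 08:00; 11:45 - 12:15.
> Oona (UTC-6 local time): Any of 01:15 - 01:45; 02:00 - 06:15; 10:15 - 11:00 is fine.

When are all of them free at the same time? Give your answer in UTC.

Elena in UTC: 08:00-08:45, 09:30-12:30, 12:45-14:00 (add 3h to convert from UTC-3).
Zubin in UTC: 09:45-11:15, 11:30-13:15, 13:30-15:00 (subtract 2h to convert from UTC+2).
Hana in UTC: 08:30-11:30, 12:30-14:15, 15:15-16:15 (add 6h to convert from UTC-6).
Zane in UTC: 09:15-09:45, 11:30-12:00, 15:45-16:15 (add 4h to convert from UTC-4).
Oona in UTC: 07:15-07:45, 08:00-12:15, 16:15-17:00 (add 6h to convert from UTC-6).
Elena ∩ Zubin: 09:45-11:15, 11:30-12:30, 12:45-13:15, 13:30-14:00.
Elena ∩ Zubin ∩ Hana: 09:45-11:15, 12:45-13:15, 13:30-14:00.
Elena ∩ Zubin ∩ Hana ∩ Zane: ∅.
Elena ∩ Zubin ∩ Hana ∩ Zane ∩ Oona: ∅.
There is no time when everyone is free.

none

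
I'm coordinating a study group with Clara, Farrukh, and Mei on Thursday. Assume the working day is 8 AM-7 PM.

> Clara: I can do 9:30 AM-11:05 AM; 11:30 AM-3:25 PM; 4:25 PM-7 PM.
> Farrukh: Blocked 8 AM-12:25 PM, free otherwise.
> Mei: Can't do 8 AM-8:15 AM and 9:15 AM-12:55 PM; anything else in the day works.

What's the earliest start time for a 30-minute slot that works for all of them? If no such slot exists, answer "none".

Clara free: 09:30-11:05, 11:30-15:25, 16:25-19:00.
Farrukh free: 12:25-19:00 (invert busy blocks within the working day).
Mei free: 08:15-09:15, 12:55-19:00 (invert busy blocks within the working day).
Clara ∩ Farrukh: 12:25-15:25, 16:25-19:00.
Clara ∩ Farrukh ∩ Mei: 12:55-15:25, 16:25-19:00.
The first common window of at least 30 minutes is 12:55-15:25, so the earliest start is 12:55.

12:55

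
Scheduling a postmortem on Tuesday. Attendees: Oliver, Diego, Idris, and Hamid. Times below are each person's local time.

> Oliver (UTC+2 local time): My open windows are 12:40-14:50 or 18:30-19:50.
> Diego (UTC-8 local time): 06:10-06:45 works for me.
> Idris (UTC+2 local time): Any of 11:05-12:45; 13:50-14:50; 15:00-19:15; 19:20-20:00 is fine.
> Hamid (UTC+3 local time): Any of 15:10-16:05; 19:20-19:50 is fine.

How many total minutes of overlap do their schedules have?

0

Oliver in UTC: 10:40-12:50, 16:30-17:50 (subtract 2h to convert from UTC+2).
Diego in UTC: 14:10-14:45 (add 8h to convert from UTC-8).
Idris in UTC: 09:05-10:45, 11:50-12:50, 13:00-17:15, 17:20-18:00 (subtract 2h to convert from UTC+2).
Hamid in UTC: 12:10-13:05, 16:20-16:50 (subtract 3h to convert from UTC+3).
Oliver ∩ Diego: ∅.
Oliver ∩ Diego ∩ Idris: ∅.
Oliver ∩ Diego ∩ Idris ∩ Hamid: ∅.
There is no time when everyone is free.
There is no common window, so the total is 0 minutes.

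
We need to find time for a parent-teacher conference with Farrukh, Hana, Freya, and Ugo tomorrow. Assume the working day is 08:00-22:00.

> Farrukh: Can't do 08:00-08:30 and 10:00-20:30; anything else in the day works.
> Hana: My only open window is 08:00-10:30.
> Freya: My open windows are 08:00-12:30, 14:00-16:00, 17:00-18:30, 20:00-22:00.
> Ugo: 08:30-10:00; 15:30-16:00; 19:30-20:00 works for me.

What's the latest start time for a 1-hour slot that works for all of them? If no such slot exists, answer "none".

09:00

Farrukh free: 08:30-10:00, 20:30-22:00 (invert busy blocks within the working day).
Hana free: 08:00-10:30.
Freya free: 08:00-12:30, 14:00-16:00, 17:00-18:30, 20:00-22:00.
Ugo free: 08:30-10:00, 15:30-16:00, 19:30-20:00.
Farrukh ∩ Hana: 08:30-10:00.
Farrukh ∩ Hana ∩ Freya: 08:30-10:00.
Farrukh ∩ Hana ∩ Freya ∩ Ugo: 08:30-10:00.
The last common window of at least 60 minutes is 08:30-10:00; a 60-minute meeting can start as late as 09:00 and still end by 10:00.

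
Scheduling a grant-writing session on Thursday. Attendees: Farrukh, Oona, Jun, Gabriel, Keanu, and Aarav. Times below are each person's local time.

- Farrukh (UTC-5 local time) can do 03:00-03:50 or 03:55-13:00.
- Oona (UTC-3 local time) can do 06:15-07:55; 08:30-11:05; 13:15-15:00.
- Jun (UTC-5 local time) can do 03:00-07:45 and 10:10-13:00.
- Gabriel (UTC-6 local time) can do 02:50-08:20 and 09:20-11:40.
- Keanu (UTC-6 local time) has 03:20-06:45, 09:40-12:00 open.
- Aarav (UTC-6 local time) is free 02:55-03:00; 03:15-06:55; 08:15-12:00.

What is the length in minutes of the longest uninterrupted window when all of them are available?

95

Farrukh in UTC: 08:00-08:50, 08:55-18:00 (add 5h to convert from UTC-5).
Oona in UTC: 09:15-10:55, 11:30-14:05, 16:15-18:00 (add 3h to convert from UTC-3).
Jun in UTC: 08:00-12:45, 15:10-18:00 (add 5h to convert from UTC-5).
Gabriel in UTC: 08:50-14:20, 15:20-17:40 (add 6h to convert from UTC-6).
Keanu in UTC: 09:20-12:45, 15:40-18:00 (add 6h to convert from UTC-6).
Aarav in UTC: 08:55-09:00, 09:15-12:55, 14:15-18:00 (add 6h to convert from UTC-6).
Farrukh ∩ Oona: 09:15-10:55, 11:30-14:05, 16:15-18:00.
Farrukh ∩ Oona ∩ Jun: 09:15-10:55, 11:30-12:45, 16:15-18:00.
Farrukh ∩ Oona ∩ Jun ∩ Gabriel: 09:15-10:55, 11:30-12:45, 16:15-17:40.
Farrukh ∩ Oona ∩ Jun ∩ Gabriel ∩ Keanu: 09:20-10:55, 11:30-12:45, 16:15-17:40.
Farrukh ∩ Oona ∩ Jun ∩ Gabriel ∩ Keanu ∩ Aarav: 09:20-10:55, 11:30-12:45, 16:15-17:40.
The longest is 09:20-10:55 at 95 minutes.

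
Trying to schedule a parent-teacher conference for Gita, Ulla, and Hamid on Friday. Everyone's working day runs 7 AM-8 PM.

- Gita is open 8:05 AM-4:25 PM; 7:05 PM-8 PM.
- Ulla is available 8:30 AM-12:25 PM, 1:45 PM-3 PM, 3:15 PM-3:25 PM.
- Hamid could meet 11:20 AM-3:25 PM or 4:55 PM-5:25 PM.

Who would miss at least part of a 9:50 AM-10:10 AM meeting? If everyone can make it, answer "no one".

Gita: free for 09:50-10:10. Ulla: free for 09:50-10:10. Hamid: not fully free for 09:50-10:10.

Hamid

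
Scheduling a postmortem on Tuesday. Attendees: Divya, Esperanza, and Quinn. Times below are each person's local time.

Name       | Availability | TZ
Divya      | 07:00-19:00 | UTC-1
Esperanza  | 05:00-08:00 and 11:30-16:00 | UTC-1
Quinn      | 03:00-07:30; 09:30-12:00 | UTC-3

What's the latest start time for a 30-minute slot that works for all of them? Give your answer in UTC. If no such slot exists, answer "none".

14:30

Divya in UTC: 08:00-20:00 (add 1h to convert from UTC-1).
Esperanza in UTC: 06:00-09:00, 12:30-17:00 (add 1h to convert from UTC-1).
Quinn in UTC: 06:00-10:30, 12:30-15:00 (add 3h to convert from UTC-3).
Divya ∩ Esperanza: 08:00-09:00, 12:30-17:00.
Divya ∩ Esperanza ∩ Quinn: 08:00-09:00, 12:30-15:00.
So the common availability across everyone is 08:00-09:00, 12:30-15:00.
The last common window of at least 30 minutes is 12:30-15:00; a 30-minute meeting can start as late as 14:30 and still end by 15:00.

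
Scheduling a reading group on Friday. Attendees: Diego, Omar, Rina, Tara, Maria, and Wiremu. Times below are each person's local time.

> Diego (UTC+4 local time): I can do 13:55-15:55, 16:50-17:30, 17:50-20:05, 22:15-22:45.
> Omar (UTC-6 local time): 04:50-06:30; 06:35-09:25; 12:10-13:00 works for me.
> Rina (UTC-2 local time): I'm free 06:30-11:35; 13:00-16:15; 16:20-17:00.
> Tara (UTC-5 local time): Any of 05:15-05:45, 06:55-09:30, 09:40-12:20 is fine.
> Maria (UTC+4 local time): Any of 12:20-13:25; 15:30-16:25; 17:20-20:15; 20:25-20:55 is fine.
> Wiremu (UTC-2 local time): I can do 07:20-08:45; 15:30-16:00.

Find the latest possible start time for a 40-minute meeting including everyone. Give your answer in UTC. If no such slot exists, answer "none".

none

Diego in UTC: 09:55-11:55, 12:50-13:30, 13:50-16:05, 18:15-18:45 (subtract 4h to convert from UTC+4).
Omar in UTC: 10:50-12:30, 12:35-15:25, 18:10-19:00 (add 6h to convert from UTC-6).
Rina in UTC: 08:30-13:35, 15:00-18:15, 18:20-19:00 (add 2h to convert from UTC-2).
Tara in UTC: 10:15-10:45, 11:55-14:30, 14:40-17:20 (add 5h to convert from UTC-5).
Maria in UTC: 08:20-09:25, 11:30-12:25, 13:20-16:15, 16:25-16:55 (subtract 4h to convert from UTC+4).
Wiremu in UTC: 09:20-10:45, 17:30-18:00 (add 2h to convert from UTC-2).
Diego ∩ Omar: 10:50-11:55, 12:50-13:30, 13:50-15:25, 18:15-18:45.
Diego ∩ Omar ∩ Rina: 10:50-11:55, 12:50-13:30, 15:00-15:25, 18:20-18:45.
Diego ∩ Omar ∩ Rina ∩ Tara: 12:50-13:30, 15:00-15:25.
Diego ∩ Omar ∩ Rina ∩ Tara ∩ Maria: 13:20-13:30, 15:00-15:25.
Diego ∩ Omar ∩ Rina ∩ Tara ∩ Maria ∩ Wiremu: ∅.
There is no time when everyone is free.
No common window is at least 40 minutes long.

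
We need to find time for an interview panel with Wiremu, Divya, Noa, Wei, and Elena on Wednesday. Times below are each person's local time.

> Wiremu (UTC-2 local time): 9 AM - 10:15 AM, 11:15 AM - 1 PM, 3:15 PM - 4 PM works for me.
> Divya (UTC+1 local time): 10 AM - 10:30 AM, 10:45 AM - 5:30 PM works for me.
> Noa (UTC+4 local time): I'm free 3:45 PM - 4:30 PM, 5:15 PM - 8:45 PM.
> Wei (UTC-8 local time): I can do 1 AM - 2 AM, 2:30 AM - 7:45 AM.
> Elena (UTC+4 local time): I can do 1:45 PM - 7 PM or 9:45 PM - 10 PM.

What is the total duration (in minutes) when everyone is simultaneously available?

Wiremu in UTC: 11:00-12:15, 13:15-15:00, 17:15-18:00 (add 2h to convert from UTC-2).
Divya in UTC: 09:00-09:30, 09:45-16:30 (subtract 1h to convert from UTC+1).
Noa in UTC: 11:45-12:30, 13:15-16:45 (subtract 4h to convert from UTC+4).
Wei in UTC: 09:00-10:00, 10:30-15:45 (add 8h to convert from UTC-8).
Elena in UTC: 09:45-15:00, 17:45-18:00 (subtract 4h to convert from UTC+4).
Wiremu ∩ Divya: 11:00-12:15, 13:15-15:00.
Wiremu ∩ Divya ∩ Noa: 11:45-12:15, 13:15-15:00.
Wiremu ∩ Divya ∩ Noa ∩ Wei: 11:45-12:15, 13:15-15:00.
Wiremu ∩ Divya ∩ Noa ∩ Wei ∩ Elena: 11:45-12:15, 13:15-15:00.
Summing the common windows: 30 + 105 = 135 minutes.

135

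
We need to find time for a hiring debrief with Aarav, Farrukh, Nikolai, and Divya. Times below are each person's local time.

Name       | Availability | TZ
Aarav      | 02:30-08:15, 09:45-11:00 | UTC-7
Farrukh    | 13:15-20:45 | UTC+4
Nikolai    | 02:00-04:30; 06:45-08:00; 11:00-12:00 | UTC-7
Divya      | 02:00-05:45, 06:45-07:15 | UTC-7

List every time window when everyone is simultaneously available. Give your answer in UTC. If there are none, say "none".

Aarav in UTC: 09:30-15:15, 16:45-18:00 (add 7h to convert from UTC-7).
Farrukh in UTC: 09:15-16:45 (subtract 4h to convert from UTC+4).
Nikolai in UTC: 09:00-11:30, 13:45-15:00, 18:00-19:00 (add 7h to convert from UTC-7).
Divya in UTC: 09:00-12:45, 13:45-14:15 (add 7h to convert from UTC-7).
Aarav ∩ Farrukh: 09:30-15:15.
Aarav ∩ Farrukh ∩ Nikolai: 09:30-11:30, 13:45-15:00.
Aarav ∩ Farrukh ∩ Nikolai ∩ Divya: 09:30-11:30, 13:45-14:15.
Those are the intersection windows.

09:30-11:30, 13:45-14:15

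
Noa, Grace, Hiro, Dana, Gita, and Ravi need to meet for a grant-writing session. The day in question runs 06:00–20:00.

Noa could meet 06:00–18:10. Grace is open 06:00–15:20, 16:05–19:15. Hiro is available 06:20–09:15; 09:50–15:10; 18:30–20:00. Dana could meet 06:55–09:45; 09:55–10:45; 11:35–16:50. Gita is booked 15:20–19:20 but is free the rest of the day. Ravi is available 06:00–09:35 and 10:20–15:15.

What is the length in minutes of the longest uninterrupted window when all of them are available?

Noa free: 06:00-18:10.
Grace free: 06:00-15:20, 16:05-19:15.
Hiro free: 06:20-09:15, 09:50-15:10, 18:30-20:00.
Dana free: 06:55-09:45, 09:55-10:45, 11:35-16:50.
Gita free: 06:00-15:20, 19:20-20:00 (invert busy blocks within the working day).
Ravi free: 06:00-09:35, 10:20-15:15.
Noa ∩ Grace: 06:00-15:20, 16:05-18:10.
Noa ∩ Grace ∩ Hiro: 06:20-09:15, 09:50-15:10.
Noa ∩ Grace ∩ Hiro ∩ Dana: 06:55-09:15, 09:55-10:45, 11:35-15:10.
Noa ∩ Grace ∩ Hiro ∩ Dana ∩ Gita: 06:55-09:15, 09:55-10:45, 11:35-15:10.
Noa ∩ Grace ∩ Hiro ∩ Dana ∩ Gita ∩ Ravi: 06:55-09:15, 10:20-10:45, 11:35-15:10.
So the common availability across everyone is 06:55-09:15, 10:20-10:45, 11:35-15:10.
The longest is 11:35-15:10 at 215 minutes.

215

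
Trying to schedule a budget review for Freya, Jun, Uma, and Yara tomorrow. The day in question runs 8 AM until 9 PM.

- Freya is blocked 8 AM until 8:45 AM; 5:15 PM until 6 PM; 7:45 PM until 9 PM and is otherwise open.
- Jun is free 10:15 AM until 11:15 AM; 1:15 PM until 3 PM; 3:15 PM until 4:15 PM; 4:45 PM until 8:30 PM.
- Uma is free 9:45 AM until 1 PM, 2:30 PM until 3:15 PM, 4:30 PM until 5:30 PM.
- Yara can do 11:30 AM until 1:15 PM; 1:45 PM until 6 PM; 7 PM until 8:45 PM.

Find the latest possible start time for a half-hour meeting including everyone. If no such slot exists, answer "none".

Freya free: 08:45-17:15, 18:00-19:45 (invert busy blocks within the working day).
Jun free: 10:15-11:15, 13:15-15:00, 15:15-16:15, 16:45-20:30.
Uma free: 09:45-13:00, 14:30-15:15, 16:30-17:30.
Yara free: 11:30-13:15, 13:45-18:00, 19:00-20:45.
Freya ∩ Jun: 10:15-11:15, 13:15-15:00, 15:15-16:15, 16:45-17:15, 18:00-19:45.
Freya ∩ Jun ∩ Uma: 10:15-11:15, 14:30-15:00, 16:45-17:15.
Freya ∩ Jun ∩ Uma ∩ Yara: 14:30-15:00, 16:45-17:15.
The last common window of at least 30 minutes is 16:45-17:15; a 30-minute meeting can start as late as 16:45 and still end by 17:15.

16:45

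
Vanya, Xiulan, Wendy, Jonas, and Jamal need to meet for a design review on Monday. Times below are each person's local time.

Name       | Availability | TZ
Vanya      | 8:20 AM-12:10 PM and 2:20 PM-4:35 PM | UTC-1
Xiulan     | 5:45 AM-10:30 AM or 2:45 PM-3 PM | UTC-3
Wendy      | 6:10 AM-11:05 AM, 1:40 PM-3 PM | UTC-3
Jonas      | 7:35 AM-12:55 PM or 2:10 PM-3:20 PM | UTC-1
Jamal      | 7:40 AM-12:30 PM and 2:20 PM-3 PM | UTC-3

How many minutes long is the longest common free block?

Vanya in UTC: 09:20-13:10, 15:20-17:35 (add 1h to convert from UTC-1).
Xiulan in UTC: 08:45-13:30, 17:45-18:00 (add 3h to convert from UTC-3).
Wendy in UTC: 09:10-14:05, 16:40-18:00 (add 3h to convert from UTC-3).
Jonas in UTC: 08:35-13:55, 15:10-16:20 (add 1h to convert from UTC-1).
Jamal in UTC: 10:40-15:30, 17:20-18:00 (add 3h to convert from UTC-3).
Vanya ∩ Xiulan: 09:20-13:10.
Vanya ∩ Xiulan ∩ Wendy: 09:20-13:10.
Vanya ∩ Xiulan ∩ Wendy ∩ Jonas: 09:20-13:10.
Vanya ∩ Xiulan ∩ Wendy ∩ Jonas ∩ Jamal: 10:40-13:10.
The longest is 10:40-13:10 at 150 minutes.

150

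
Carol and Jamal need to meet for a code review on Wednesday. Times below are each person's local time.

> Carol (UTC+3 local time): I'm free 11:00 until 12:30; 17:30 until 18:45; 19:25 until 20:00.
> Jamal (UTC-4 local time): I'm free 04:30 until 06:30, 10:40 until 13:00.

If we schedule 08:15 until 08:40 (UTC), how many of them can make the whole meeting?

1

Carol in UTC: 08:00-09:30, 14:30-15:45, 16:25-17:00 (subtract 3h to convert from UTC+3).
Jamal in UTC: 08:30-10:30, 14:40-17:00 (add 4h to convert from UTC-4).
Carol can make the full 08:15-08:40 slot — that's 1.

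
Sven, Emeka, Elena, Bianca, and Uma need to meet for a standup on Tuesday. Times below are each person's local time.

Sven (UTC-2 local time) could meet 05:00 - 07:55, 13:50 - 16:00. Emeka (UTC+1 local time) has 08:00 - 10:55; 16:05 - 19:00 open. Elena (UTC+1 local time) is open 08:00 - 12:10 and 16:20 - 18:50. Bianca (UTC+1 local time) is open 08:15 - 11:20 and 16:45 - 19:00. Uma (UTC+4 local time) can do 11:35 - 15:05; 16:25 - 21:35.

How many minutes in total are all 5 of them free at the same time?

245

Sven in UTC: 07:00-09:55, 15:50-18:00 (add 2h to convert from UTC-2).
Emeka in UTC: 07:00-09:55, 15:05-18:00 (subtract 1h to convert from UTC+1).
Elena in UTC: 07:00-11:10, 15:20-17:50 (subtract 1h to convert from UTC+1).
Bianca in UTC: 07:15-10:20, 15:45-18:00 (subtract 1h to convert from UTC+1).
Uma in UTC: 07:35-11:05, 12:25-17:35 (subtract 4h to convert from UTC+4).
Sven ∩ Emeka: 07:00-09:55, 15:50-18:00.
Sven ∩ Emeka ∩ Elena: 07:00-09:55, 15:50-17:50.
Sven ∩ Emeka ∩ Elena ∩ Bianca: 07:15-09:55, 15:50-17:50.
Sven ∩ Emeka ∩ Elena ∩ Bianca ∩ Uma: 07:35-09:55, 15:50-17:35.
Summing the common windows: 140 + 105 = 245 minutes.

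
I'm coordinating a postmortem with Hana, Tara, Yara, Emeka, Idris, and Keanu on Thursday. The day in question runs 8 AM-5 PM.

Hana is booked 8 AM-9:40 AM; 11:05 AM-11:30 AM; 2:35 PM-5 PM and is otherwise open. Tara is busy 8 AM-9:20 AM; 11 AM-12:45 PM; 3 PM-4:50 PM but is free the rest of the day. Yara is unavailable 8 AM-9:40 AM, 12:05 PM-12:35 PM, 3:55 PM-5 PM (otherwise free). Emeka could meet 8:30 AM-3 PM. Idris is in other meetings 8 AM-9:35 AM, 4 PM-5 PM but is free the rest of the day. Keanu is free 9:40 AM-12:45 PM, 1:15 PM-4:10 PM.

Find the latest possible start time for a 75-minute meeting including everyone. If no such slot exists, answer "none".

13:20

Hana free: 09:40-11:05, 11:30-14:35 (invert busy blocks within the working day).
Tara free: 09:20-11:00, 12:45-15:00, 16:50-17:00 (invert busy blocks within the working day).
Yara free: 09:40-12:05, 12:35-15:55 (invert busy blocks within the working day).
Emeka free: 08:30-15:00.
Idris free: 09:35-16:00 (invert busy blocks within the working day).
Keanu free: 09:40-12:45, 13:15-16:10.
Hana ∩ Tara: 09:40-11:00, 12:45-14:35.
Hana ∩ Tara ∩ Yara: 09:40-11:00, 12:45-14:35.
Hana ∩ Tara ∩ Yara ∩ Emeka: 09:40-11:00, 12:45-14:35.
Hana ∩ Tara ∩ Yara ∩ Emeka ∩ Idris: 09:40-11:00, 12:45-14:35.
Hana ∩ Tara ∩ Yara ∩ Emeka ∩ Idris ∩ Keanu: 09:40-11:00, 13:15-14:35.
So the common availability across everyone is 09:40-11:00, 13:15-14:35.
The last common window of at least 75 minutes is 13:15-14:35; a 75-minute meeting can start as late as 13:20 and still end by 14:35.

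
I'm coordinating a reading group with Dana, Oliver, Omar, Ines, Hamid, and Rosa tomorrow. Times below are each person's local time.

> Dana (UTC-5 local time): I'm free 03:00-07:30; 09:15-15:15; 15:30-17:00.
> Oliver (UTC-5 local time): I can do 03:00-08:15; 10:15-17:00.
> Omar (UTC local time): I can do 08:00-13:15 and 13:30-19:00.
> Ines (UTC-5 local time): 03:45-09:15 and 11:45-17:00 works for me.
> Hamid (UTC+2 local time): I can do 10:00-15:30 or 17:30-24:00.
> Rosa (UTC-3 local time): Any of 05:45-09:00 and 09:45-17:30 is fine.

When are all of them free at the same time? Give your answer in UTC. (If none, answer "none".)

Dana in UTC: 08:00-12:30, 14:15-20:15, 20:30-22:00 (add 5h to convert from UTC-5).
Oliver in UTC: 08:00-13:15, 15:15-22:00 (add 5h to convert from UTC-5).
Omar in UTC: 08:00-13:15, 13:30-19:00.
Ines in UTC: 08:45-14:15, 16:45-22:00 (add 5h to convert from UTC-5).
Hamid in UTC: 08:00-13:30, 15:30-22:00 (subtract 2h to convert from UTC+2).
Rosa in UTC: 08:45-12:00, 12:45-20:30 (add 3h to convert from UTC-3).
Dana ∩ Oliver: 08:00-12:30, 15:15-20:15, 20:30-22:00.
Dana ∩ Oliver ∩ Omar: 08:00-12:30, 15:15-19:00.
Dana ∩ Oliver ∩ Omar ∩ Ines: 08:45-12:30, 16:45-19:00.
Dana ∩ Oliver ∩ Omar ∩ Ines ∩ Hamid: 08:45-12:30, 16:45-19:00.
Dana ∩ Oliver ∩ Omar ∩ Ines ∩ Hamid ∩ Rosa: 08:45-12:00, 16:45-19:00.

08:45-12:00, 16:45-19:00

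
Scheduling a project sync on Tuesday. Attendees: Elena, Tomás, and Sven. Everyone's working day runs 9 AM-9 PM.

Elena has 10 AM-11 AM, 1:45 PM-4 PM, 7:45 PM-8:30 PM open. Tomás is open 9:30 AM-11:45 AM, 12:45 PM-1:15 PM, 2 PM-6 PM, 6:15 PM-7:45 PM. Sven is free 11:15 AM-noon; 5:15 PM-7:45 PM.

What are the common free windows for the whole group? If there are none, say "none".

none

Elena ∩ Tomás: 10:00-11:00, 14:00-16:00.
Elena ∩ Tomás ∩ Sven: ∅.
There is no time when everyone is free.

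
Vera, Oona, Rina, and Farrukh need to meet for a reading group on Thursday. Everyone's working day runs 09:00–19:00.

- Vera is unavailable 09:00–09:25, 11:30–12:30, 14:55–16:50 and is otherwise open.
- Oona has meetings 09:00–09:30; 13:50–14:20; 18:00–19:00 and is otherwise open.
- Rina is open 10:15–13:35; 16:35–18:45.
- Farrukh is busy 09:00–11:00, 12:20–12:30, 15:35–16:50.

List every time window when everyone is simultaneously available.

11:00-11:30, 12:30-13:35, 16:50-18:00

Vera free: 09:25-11:30, 12:30-14:55, 16:50-19:00 (invert busy blocks within the working day).
Oona free: 09:30-13:50, 14:20-18:00 (invert busy blocks within the working day).
Rina free: 10:15-13:35, 16:35-18:45.
Farrukh free: 11:00-12:20, 12:30-15:35, 16:50-19:00 (invert busy blocks within the working day).
Vera ∩ Oona: 09:30-11:30, 12:30-13:50, 14:20-14:55, 16:50-18:00.
Vera ∩ Oona ∩ Rina: 10:15-11:30, 12:30-13:35, 16:50-18:00.
Vera ∩ Oona ∩ Rina ∩ Farrukh: 11:00-11:30, 12:30-13:35, 16:50-18:00.
Those are the intersection windows.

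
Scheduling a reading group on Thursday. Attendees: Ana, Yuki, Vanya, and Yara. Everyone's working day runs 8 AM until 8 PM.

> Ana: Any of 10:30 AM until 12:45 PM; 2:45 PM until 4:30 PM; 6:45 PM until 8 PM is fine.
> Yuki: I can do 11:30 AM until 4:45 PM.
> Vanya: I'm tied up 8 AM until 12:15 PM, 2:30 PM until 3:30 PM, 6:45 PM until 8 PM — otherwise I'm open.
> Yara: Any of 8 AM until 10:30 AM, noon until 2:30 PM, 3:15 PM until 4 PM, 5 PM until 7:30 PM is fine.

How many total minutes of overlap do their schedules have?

60

Ana free: 10:30-12:45, 14:45-16:30, 18:45-20:00.
Yuki free: 11:30-16:45.
Vanya free: 12:15-14:30, 15:30-18:45 (invert busy blocks within the working day).
Yara free: 08:00-10:30, 12:00-14:30, 15:15-16:00, 17:00-19:30.
Ana ∩ Yuki: 11:30-12:45, 14:45-16:30.
Ana ∩ Yuki ∩ Vanya: 12:15-12:45, 15:30-16:30.
Ana ∩ Yuki ∩ Vanya ∩ Yara: 12:15-12:45, 15:30-16:00.
Those are the intersection windows.
Summing the common windows: 30 + 30 = 60 minutes.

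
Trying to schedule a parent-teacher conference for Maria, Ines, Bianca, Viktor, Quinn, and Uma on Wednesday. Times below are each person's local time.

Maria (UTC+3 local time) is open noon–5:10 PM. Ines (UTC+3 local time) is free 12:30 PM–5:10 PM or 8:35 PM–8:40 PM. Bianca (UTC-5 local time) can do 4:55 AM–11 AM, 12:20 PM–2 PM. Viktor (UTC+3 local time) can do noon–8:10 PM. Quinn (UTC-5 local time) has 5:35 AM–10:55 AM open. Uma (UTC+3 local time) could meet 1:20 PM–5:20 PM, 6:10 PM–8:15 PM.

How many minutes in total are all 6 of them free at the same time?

215

Maria in UTC: 09:00-14:10 (subtract 3h to convert from UTC+3).
Ines in UTC: 09:30-14:10, 17:35-17:40 (subtract 3h to convert from UTC+3).
Bianca in UTC: 09:55-16:00, 17:20-19:00 (add 5h to convert from UTC-5).
Viktor in UTC: 09:00-17:10 (subtract 3h to convert from UTC+3).
Quinn in UTC: 10:35-15:55 (add 5h to convert from UTC-5).
Uma in UTC: 10:20-14:20, 15:10-17:15 (subtract 3h to convert from UTC+3).
Maria ∩ Ines: 09:30-14:10.
Maria ∩ Ines ∩ Bianca: 09:55-14:10.
Maria ∩ Ines ∩ Bianca ∩ Viktor: 09:55-14:10.
Maria ∩ Ines ∩ Bianca ∩ Viktor ∩ Quinn: 10:35-14:10.
Maria ∩ Ines ∩ Bianca ∩ Viktor ∩ Quinn ∩ Uma: 10:35-14:10.
That's a single block of 215 minutes.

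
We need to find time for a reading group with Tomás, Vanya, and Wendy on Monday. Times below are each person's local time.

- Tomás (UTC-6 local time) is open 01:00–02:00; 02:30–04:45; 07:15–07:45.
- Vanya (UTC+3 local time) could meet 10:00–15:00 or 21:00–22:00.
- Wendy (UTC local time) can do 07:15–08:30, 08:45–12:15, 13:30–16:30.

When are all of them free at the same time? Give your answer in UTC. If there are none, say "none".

Tomás in UTC: 07:00-08:00, 08:30-10:45, 13:15-13:45 (add 6h to convert from UTC-6).
Vanya in UTC: 07:00-12:00, 18:00-19:00 (subtract 3h to convert from UTC+3).
Wendy in UTC: 07:15-08:30, 08:45-12:15, 13:30-16:30.
Tomás ∩ Vanya: 07:00-08:00, 08:30-10:45.
Tomás ∩ Vanya ∩ Wendy: 07:15-08:00, 08:45-10:45.

07:15-08:00, 08:45-10:45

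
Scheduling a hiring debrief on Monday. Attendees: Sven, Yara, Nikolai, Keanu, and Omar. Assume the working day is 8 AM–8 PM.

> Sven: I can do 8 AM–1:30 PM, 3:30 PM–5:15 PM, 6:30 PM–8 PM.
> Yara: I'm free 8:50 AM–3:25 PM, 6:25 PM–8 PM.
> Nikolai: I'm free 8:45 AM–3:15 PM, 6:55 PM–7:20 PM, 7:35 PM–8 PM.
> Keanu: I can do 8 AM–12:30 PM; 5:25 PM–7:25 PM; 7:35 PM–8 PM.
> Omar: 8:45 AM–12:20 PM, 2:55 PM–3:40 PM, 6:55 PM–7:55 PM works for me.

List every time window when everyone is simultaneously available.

08:50-12:20, 18:55-19:20, 19:35-19:55

Sven ∩ Yara: 08:50-13:30, 18:30-20:00.
Sven ∩ Yara ∩ Nikolai: 08:50-13:30, 18:55-19:20, 19:35-20:00.
Sven ∩ Yara ∩ Nikolai ∩ Keanu: 08:50-12:30, 18:55-19:20, 19:35-20:00.
Sven ∩ Yara ∩ Nikolai ∩ Keanu ∩ Omar: 08:50-12:20, 18:55-19:20, 19:35-19:55.
So the common availability across everyone is 08:50-12:20, 18:55-19:20, 19:35-19:55.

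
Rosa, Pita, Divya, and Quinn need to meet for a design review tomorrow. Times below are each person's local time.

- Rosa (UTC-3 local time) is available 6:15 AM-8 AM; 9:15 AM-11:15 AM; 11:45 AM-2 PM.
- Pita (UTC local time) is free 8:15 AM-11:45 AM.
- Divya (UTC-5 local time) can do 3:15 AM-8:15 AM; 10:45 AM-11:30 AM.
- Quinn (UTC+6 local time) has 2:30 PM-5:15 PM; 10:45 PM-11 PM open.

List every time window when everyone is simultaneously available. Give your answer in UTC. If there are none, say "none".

09:15-11:00

Rosa in UTC: 09:15-11:00, 12:15-14:15, 14:45-17:00 (add 3h to convert from UTC-3).
Pita in UTC: 08:15-11:45.
Divya in UTC: 08:15-13:15, 15:45-16:30 (add 5h to convert from UTC-5).
Quinn in UTC: 08:30-11:15, 16:45-17:00 (subtract 6h to convert from UTC+6).
Rosa ∩ Pita: 09:15-11:00.
Rosa ∩ Pita ∩ Divya: 09:15-11:00.
Rosa ∩ Pita ∩ Divya ∩ Quinn: 09:15-11:00.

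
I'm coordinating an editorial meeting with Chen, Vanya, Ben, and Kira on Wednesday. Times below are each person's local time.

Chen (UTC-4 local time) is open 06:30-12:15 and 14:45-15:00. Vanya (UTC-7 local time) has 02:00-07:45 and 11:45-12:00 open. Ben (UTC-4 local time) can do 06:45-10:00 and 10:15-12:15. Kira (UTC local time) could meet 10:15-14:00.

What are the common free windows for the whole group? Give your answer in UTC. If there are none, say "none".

10:45-14:00

Chen in UTC: 10:30-16:15, 18:45-19:00 (add 4h to convert from UTC-4).
Vanya in UTC: 09:00-14:45, 18:45-19:00 (add 7h to convert from UTC-7).
Ben in UTC: 10:45-14:00, 14:15-16:15 (add 4h to convert from UTC-4).
Kira in UTC: 10:15-14:00.
Chen ∩ Vanya: 10:30-14:45, 18:45-19:00.
Chen ∩ Vanya ∩ Ben: 10:45-14:00, 14:15-14:45.
Chen ∩ Vanya ∩ Ben ∩ Kira: 10:45-14:00.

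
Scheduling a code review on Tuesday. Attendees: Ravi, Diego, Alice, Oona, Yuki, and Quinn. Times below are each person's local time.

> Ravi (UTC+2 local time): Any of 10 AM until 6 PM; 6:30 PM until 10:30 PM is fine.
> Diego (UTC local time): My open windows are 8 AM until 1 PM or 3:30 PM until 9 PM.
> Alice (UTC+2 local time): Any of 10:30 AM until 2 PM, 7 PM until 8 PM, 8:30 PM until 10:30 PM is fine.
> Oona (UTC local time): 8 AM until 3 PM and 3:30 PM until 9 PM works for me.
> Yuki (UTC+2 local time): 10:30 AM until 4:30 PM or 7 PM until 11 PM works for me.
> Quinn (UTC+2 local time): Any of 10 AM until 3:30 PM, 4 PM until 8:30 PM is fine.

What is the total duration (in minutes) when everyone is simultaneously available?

Ravi in UTC: 08:00-16:00, 16:30-20:30 (subtract 2h to convert from UTC+2).
Diego in UTC: 08:00-13:00, 15:30-21:00.
Alice in UTC: 08:30-12:00, 17:00-18:00, 18:30-20:30 (subtract 2h to convert from UTC+2).
Oona in UTC: 08:00-15:00, 15:30-21:00.
Yuki in UTC: 08:30-14:30, 17:00-21:00 (subtract 2h to convert from UTC+2).
Quinn in UTC: 08:00-13:30, 14:00-18:30 (subtract 2h to convert from UTC+2).
Ravi ∩ Diego: 08:00-13:00, 15:30-16:00, 16:30-20:30.
Ravi ∩ Diego ∩ Alice: 08:30-12:00, 17:00-18:00, 18:30-20:30.
Ravi ∩ Diego ∩ Alice ∩ Oona: 08:30-12:00, 17:00-18:00, 18:30-20:30.
Ravi ∩ Diego ∩ Alice ∩ Oona ∩ Yuki: 08:30-12:00, 17:00-18:00, 18:30-20:30.
Ravi ∩ Diego ∩ Alice ∩ Oona ∩ Yuki ∩ Quinn: 08:30-12:00, 17:00-18:00.
So the common availability across everyone is 08:30-12:00, 17:00-18:00.
Summing the common windows: 210 + 60 = 270 minutes.

270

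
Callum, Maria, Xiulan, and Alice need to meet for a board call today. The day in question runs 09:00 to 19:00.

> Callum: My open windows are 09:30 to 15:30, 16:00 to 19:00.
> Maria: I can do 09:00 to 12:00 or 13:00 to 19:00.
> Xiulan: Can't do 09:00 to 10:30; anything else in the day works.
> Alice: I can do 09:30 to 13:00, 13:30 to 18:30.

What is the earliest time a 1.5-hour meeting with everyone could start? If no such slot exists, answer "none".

10:30

Callum free: 09:30-15:30, 16:00-19:00.
Maria free: 09:00-12:00, 13:00-19:00.
Xiulan free: 10:30-19:00 (invert busy blocks within the working day).
Alice free: 09:30-13:00, 13:30-18:30.
Callum ∩ Maria: 09:30-12:00, 13:00-15:30, 16:00-19:00.
Callum ∩ Maria ∩ Xiulan: 10:30-12:00, 13:00-15:30, 16:00-19:00.
Callum ∩ Maria ∩ Xiulan ∩ Alice: 10:30-12:00, 13:30-15:30, 16:00-18:30.
The first common window of at least 90 minutes is 10:30-12:00, so the earliest start is 10:30.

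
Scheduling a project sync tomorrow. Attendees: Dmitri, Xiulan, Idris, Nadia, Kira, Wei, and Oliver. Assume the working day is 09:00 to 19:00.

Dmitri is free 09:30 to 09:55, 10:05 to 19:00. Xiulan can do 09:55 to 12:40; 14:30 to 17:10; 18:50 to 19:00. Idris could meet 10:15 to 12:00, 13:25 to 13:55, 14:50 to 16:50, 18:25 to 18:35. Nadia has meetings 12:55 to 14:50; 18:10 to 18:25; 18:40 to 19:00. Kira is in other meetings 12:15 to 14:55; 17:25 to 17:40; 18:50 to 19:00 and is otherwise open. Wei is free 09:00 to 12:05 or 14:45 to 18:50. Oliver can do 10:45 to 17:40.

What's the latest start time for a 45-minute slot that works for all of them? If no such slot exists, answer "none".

Dmitri free: 09:30-09:55, 10:05-19:00.
Xiulan free: 09:55-12:40, 14:30-17:10, 18:50-19:00.
Idris free: 10:15-12:00, 13:25-13:55, 14:50-16:50, 18:25-18:35.
Nadia free: 09:00-12:55, 14:50-18:10, 18:25-18:40 (invert busy blocks within the working day).
Kira free: 09:00-12:15, 14:55-17:25, 17:40-18:50 (invert busy blocks within the working day).
Wei free: 09:00-12:05, 14:45-18:50.
Oliver free: 10:45-17:40.
Dmitri ∩ Xiulan: 10:05-12:40, 14:30-17:10, 18:50-19:00.
Dmitri ∩ Xiulan ∩ Idris: 10:15-12:00, 14:50-16:50.
Dmitri ∩ Xiulan ∩ Idris ∩ Nadia: 10:15-12:00, 14:50-16:50.
Dmitri ∩ Xiulan ∩ Idris ∩ Nadia ∩ Kira: 10:15-12:00, 14:55-16:50.
Dmitri ∩ Xiulan ∩ Idris ∩ Nadia ∩ Kira ∩ Wei: 10:15-12:00, 14:55-16:50.
Dmitri ∩ Xiulan ∩ Idris ∩ Nadia ∩ Kira ∩ Wei ∩ Oliver: 10:45-12:00, 14:55-16:50.
The last common window of at least 45 minutes is 14:55-16:50; a 45-minute meeting can start as late as 16:05 and still end by 16:50.

16:05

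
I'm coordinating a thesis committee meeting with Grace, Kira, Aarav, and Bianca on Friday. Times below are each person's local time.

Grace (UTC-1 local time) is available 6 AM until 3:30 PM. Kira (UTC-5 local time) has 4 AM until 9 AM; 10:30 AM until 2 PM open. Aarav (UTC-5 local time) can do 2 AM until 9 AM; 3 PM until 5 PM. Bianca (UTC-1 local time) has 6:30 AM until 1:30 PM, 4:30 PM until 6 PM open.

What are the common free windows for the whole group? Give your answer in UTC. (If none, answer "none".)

09:00-14:00

Grace in UTC: 07:00-16:30 (add 1h to convert from UTC-1).
Kira in UTC: 09:00-14:00, 15:30-19:00 (add 5h to convert from UTC-5).
Aarav in UTC: 07:00-14:00, 20:00-22:00 (add 5h to convert from UTC-5).
Bianca in UTC: 07:30-14:30, 17:30-19:00 (add 1h to convert from UTC-1).
Grace ∩ Kira: 09:00-14:00, 15:30-16:30.
Grace ∩ Kira ∩ Aarav: 09:00-14:00.
Grace ∩ Kira ∩ Aarav ∩ Bianca: 09:00-14:00.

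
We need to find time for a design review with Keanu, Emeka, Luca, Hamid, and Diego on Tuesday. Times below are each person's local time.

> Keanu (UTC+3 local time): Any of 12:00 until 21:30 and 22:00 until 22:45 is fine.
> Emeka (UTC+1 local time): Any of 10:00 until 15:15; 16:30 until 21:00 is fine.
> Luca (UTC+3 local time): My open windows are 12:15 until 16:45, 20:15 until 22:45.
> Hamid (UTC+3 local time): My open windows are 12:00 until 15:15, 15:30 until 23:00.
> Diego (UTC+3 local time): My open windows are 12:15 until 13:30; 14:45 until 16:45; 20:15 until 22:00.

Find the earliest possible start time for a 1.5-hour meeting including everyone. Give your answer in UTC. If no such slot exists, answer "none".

Keanu in UTC: 09:00-18:30, 19:00-19:45 (subtract 3h to convert from UTC+3).
Emeka in UTC: 09:00-14:15, 15:30-20:00 (subtract 1h to convert from UTC+1).
Luca in UTC: 09:15-13:45, 17:15-19:45 (subtract 3h to convert from UTC+3).
Hamid in UTC: 09:00-12:15, 12:30-20:00 (subtract 3h to convert from UTC+3).
Diego in UTC: 09:15-10:30, 11:45-13:45, 17:15-19:00 (subtract 3h to convert from UTC+3).
Keanu ∩ Emeka: 09:00-14:15, 15:30-18:30, 19:00-19:45.
Keanu ∩ Emeka ∩ Luca: 09:15-13:45, 17:15-18:30, 19:00-19:45.
Keanu ∩ Emeka ∩ Luca ∩ Hamid: 09:15-12:15, 12:30-13:45, 17:15-18:30, 19:00-19:45.
Keanu ∩ Emeka ∩ Luca ∩ Hamid ∩ Diego: 09:15-10:30, 11:45-12:15, 12:30-13:45, 17:15-18:30.
Those are the intersection windows.
No common window is at least 90 minutes long.

none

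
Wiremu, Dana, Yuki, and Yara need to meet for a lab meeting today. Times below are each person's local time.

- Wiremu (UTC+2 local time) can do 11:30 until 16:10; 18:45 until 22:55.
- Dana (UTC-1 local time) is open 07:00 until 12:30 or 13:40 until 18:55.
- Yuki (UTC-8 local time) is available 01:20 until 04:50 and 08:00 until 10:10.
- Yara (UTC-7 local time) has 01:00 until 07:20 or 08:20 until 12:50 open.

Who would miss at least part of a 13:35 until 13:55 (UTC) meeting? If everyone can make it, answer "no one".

Wiremu in UTC: 09:30-14:10, 16:45-20:55 (subtract 2h to convert from UTC+2).
Dana in UTC: 08:00-13:30, 14:40-19:55 (add 1h to convert from UTC-1).
Yuki in UTC: 09:20-12:50, 16:00-18:10 (add 8h to convert from UTC-8).
Yara in UTC: 08:00-14:20, 15:20-19:50 (add 7h to convert from UTC-7).
Wiremu: free for 13:35-13:55. Dana: not fully free for 13:35-13:55. Yuki: not fully free for 13:35-13:55. Yara: free for 13:35-13:55.

Dana, Yuki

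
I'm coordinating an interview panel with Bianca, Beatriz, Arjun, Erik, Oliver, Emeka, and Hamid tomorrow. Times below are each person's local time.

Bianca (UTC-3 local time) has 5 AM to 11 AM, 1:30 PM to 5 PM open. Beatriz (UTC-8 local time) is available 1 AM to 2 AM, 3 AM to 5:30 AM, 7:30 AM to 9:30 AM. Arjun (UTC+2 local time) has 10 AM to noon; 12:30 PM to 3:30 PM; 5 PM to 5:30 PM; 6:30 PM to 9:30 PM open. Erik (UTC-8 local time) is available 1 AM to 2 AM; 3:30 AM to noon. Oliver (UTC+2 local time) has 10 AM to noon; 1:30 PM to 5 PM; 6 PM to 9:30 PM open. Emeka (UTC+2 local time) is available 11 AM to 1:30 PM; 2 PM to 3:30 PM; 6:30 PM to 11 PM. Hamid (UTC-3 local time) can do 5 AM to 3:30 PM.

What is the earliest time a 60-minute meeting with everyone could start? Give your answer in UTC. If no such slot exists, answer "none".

Bianca in UTC: 08:00-14:00, 16:30-20:00 (add 3h to convert from UTC-3).
Beatriz in UTC: 09:00-10:00, 11:00-13:30, 15:30-17:30 (add 8h to convert from UTC-8).
Arjun in UTC: 08:00-10:00, 10:30-13:30, 15:00-15:30, 16:30-19:30 (subtract 2h to convert from UTC+2).
Erik in UTC: 09:00-10:00, 11:30-20:00 (add 8h to convert from UTC-8).
Oliver in UTC: 08:00-10:00, 11:30-15:00, 16:00-19:30 (subtract 2h to convert from UTC+2).
Emeka in UTC: 09:00-11:30, 12:00-13:30, 16:30-21:00 (subtract 2h to convert from UTC+2).
Hamid in UTC: 08:00-18:30 (add 3h to convert from UTC-3).
Bianca ∩ Beatriz: 09:00-10:00, 11:00-13:30, 16:30-17:30.
Bianca ∩ Beatriz ∩ Arjun: 09:00-10:00, 11:00-13:30, 16:30-17:30.
Bianca ∩ Beatriz ∩ Arjun ∩ Erik: 09:00-10:00, 11:30-13:30, 16:30-17:30.
Bianca ∩ Beatriz ∩ Arjun ∩ Erik ∩ Oliver: 09:00-10:00, 11:30-13:30, 16:30-17:30.
Bianca ∩ Beatriz ∩ Arjun ∩ Erik ∩ Oliver ∩ Emeka: 09:00-10:00, 12:00-13:30, 16:30-17:30.
Bianca ∩ Beatriz ∩ Arjun ∩ Erik ∩ Oliver ∩ Emeka ∩ Hamid: 09:00-10:00, 12:00-13:30, 16:30-17:30.
So the common availability across everyone is 09:00-10:00, 12:00-13:30, 16:30-17:30.
The first common window of at least 60 minutes is 09:00-10:00, so the earliest start is 09:00.

09:00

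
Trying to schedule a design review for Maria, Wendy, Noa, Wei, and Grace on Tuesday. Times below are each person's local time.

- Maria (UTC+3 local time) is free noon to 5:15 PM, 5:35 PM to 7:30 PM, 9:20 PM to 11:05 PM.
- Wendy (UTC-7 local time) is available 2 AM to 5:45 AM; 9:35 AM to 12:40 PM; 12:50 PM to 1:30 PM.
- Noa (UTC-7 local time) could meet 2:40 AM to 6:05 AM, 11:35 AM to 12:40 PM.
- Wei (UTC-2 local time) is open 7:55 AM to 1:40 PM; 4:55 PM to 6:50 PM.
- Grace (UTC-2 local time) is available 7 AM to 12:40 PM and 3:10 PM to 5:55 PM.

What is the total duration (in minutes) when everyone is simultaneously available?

Maria in UTC: 09:00-14:15, 14:35-16:30, 18:20-20:05 (subtract 3h to convert from UTC+3).
Wendy in UTC: 09:00-12:45, 16:35-19:40, 19:50-20:30 (add 7h to convert from UTC-7).
Noa in UTC: 09:40-13:05, 18:35-19:40 (add 7h to convert from UTC-7).
Wei in UTC: 09:55-15:40, 18:55-20:50 (add 2h to convert from UTC-2).
Grace in UTC: 09:00-14:40, 17:10-19:55 (add 2h to convert from UTC-2).
Maria ∩ Wendy: 09:00-12:45, 18:20-19:40, 19:50-20:05.
Maria ∩ Wendy ∩ Noa: 09:40-12:45, 18:35-19:40.
Maria ∩ Wendy ∩ Noa ∩ Wei: 09:55-12:45, 18:55-19:40.
Maria ∩ Wendy ∩ Noa ∩ Wei ∩ Grace: 09:55-12:45, 18:55-19:40.
So the common availability across everyone is 09:55-12:45, 18:55-19:40.
Summing the common windows: 170 + 45 = 215 minutes.

215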